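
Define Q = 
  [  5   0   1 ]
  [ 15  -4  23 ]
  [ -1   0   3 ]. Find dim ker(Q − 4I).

Q − 4I = [[1, 0, 1], [15, -8, 23], [-1, 0, -1]].
This matrix has rank 2, so its null space has dimension 3 − 2 = 1.

1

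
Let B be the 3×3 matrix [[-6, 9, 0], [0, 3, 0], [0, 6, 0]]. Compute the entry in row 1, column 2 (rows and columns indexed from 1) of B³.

Characteristic polynomial: λ^3 + 3λ^2 - 18λ = λ(λ - 3)(λ + 6), so the eigenvalues are -6, 0, 3.
λ=-6: eigenvector (1, 0, 0).
λ=0: eigenvector (0, 0, 1).
λ=3: eigenvector (1, 1, 2).
P = [[1, 0, 1], [0, 0, 1], [0, 1, 2]], D = diag(-6, 0, 3), P⁻¹ = [[1, -1, 0], [0, -2, 1], [0, 1, 0]].
B³ = P·diag(-216, 0, 27)·P⁻¹ = [[-216, 243, 0], [0, 27, 0], [0, 54, 0]].
The requested entry is 243.

243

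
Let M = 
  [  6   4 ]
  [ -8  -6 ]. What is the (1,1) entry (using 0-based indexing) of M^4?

16

Characteristic polynomial: t^2 - 4 = (t - 2)(t + 2), so the eigenvalues are -2, 2.
t=2: eigenvector (1, -1).
t=-2: eigenvector (-1, 2).
P = [[1, -1], [-1, 2]], D = diag(2, -2), P⁻¹ = [[2, 1], [1, 1]].
M⁴ = P·diag(16, 16)·P⁻¹ = [[16, 0], [0, 16]].
The requested entry is 16.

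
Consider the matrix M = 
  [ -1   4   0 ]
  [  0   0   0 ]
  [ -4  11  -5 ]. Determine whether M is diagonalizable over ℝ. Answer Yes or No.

Yes

Characteristic polynomial: p(μ) = μ^3 + 6μ^2 + 5μ = μ(μ + 1)(μ + 5).
All 3 eigenvalues are distinct, so M is diagonalizable.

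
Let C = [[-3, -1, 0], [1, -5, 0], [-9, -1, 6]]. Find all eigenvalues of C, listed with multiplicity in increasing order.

Characteristic polynomial: p(t) = t^3 + 2t^2 - 32t - 96 = (t - 6)(t + 4)^2.
Roots (with multiplicity): -4, -4, 6.

-4, -4, 6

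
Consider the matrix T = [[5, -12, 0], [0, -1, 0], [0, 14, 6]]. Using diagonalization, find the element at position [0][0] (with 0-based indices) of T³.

125

Characteristic polynomial: r^3 - 10r^2 + 19r + 30 = (r - 6)(r - 5)(r + 1), so the eigenvalues are -1, 5, 6.
r=6: eigenvector (0, 0, 1).
r=-1: eigenvector (2, 1, -2).
r=5: eigenvector (1, 0, 0).
P = [[0, 2, 1], [0, 1, 0], [1, -2, 0]], D = diag(6, -1, 5), P⁻¹ = [[0, 2, 1], [0, 1, 0], [1, -2, 0]].
T³ = P·diag(216, -1, 125)·P⁻¹ = [[125, -252, 0], [0, -1, 0], [0, 434, 216]].
The requested entry is 125.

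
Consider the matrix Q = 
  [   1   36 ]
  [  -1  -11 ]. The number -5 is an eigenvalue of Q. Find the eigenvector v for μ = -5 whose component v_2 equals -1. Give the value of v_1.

Q + 5I = [[6, 36], [-1, -6]].
Solving (Q + 5I)v = 0 gives the eigenspace spanned by (6, -1).
With v_2 = -1, v = (6, -1), so v_1 = 6.

6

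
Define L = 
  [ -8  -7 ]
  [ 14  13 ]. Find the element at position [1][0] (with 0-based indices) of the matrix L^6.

93310

Characteristic polynomial: r^2 - 5r - 6 = (r - 6)(r + 1), so the eigenvalues are -1, 6.
r=-1: eigenvector (1, -1).
r=6: eigenvector (1, -2).
P = [[1, 1], [-1, -2]], D = diag(-1, 6), P⁻¹ = [[2, 1], [-1, -1]].
L⁶ = P·diag(1, 46656)·P⁻¹ = [[-46654, -46655], [93310, 93311]].
The requested entry is 93310.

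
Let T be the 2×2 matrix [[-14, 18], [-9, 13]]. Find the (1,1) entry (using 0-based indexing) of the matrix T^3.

Characteristic polynomial: μ^2 + μ - 20 = (μ - 4)(μ + 5), so the eigenvalues are -5, 4.
μ=-5: eigenvector (2, 1).
μ=4: eigenvector (1, 1).
P = [[2, 1], [1, 1]], D = diag(-5, 4), P⁻¹ = [[1, -1], [-1, 2]].
T³ = P·diag(-125, 64)·P⁻¹ = [[-314, 378], [-189, 253]].
The requested entry is 253.

253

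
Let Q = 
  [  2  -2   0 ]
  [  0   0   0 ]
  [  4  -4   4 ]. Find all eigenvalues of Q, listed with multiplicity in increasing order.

0, 2, 4

Characteristic polynomial: p(s) = s^3 - 6s^2 + 8s = s(s - 4)(s - 2).
Roots (with multiplicity): 0, 2, 4.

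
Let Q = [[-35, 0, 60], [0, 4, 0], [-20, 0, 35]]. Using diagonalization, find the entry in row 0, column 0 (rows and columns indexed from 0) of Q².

25

Characteristic polynomial: μ^3 - 4μ^2 - 25μ + 100 = (μ - 5)(μ - 4)(μ + 5), so the eigenvalues are -5, 4, 5.
μ=5: eigenvector (-3, 0, -2).
μ=4: eigenvector (0, 1, 0).
μ=-5: eigenvector (2, 0, 1).
P = [[-3, 0, 2], [0, 1, 0], [-2, 0, 1]], D = diag(5, 4, -5), P⁻¹ = [[1, 0, -2], [0, 1, 0], [2, 0, -3]].
Q² = P·diag(25, 16, 25)·P⁻¹ = [[25, 0, 0], [0, 16, 0], [0, 0, 25]].
The requested entry is 25.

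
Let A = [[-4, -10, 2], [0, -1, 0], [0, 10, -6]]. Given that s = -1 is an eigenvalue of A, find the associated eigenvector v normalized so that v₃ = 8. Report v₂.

4

A + 1I = [[-3, -10, 2], [0, 0, 0], [0, 10, -5]].
Solving (A + 1I)v = 0 gives the eigenspace spanned by (-8, 4, 8).
With v₃ = 8, v = (-8, 4, 8), so v₂ = 4.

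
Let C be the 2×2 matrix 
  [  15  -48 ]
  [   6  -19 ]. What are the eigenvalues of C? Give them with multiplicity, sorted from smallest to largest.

-3, -1

Characteristic polynomial: p(t) = t^2 + 4t + 3 = (t + 1)(t + 3).
Roots (with multiplicity): -3, -1.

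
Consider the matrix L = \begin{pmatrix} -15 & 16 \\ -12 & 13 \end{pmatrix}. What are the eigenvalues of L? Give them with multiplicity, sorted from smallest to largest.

-3, 1

Characteristic polynomial: p(r) = r^2 + 2r - 3 = (r - 1)(r + 3).
Roots (with multiplicity): -3, 1.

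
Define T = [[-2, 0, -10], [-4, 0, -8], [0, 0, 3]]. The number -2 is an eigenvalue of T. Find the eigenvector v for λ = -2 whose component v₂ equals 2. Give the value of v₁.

T + 2I = [[0, 0, -10], [-4, 2, -8], [0, 0, 5]].
Solving (T + 2I)v = 0 gives the eigenspace spanned by (1, 2, 0).
With v₂ = 2, v = (1, 2, 0), so v₁ = 1.

1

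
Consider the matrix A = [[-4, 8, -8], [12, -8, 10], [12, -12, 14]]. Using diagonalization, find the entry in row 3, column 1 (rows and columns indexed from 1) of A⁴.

Characteristic polynomial: λ^3 - 2λ^2 - 16λ + 32 = (λ - 4)(λ - 2)(λ + 4), so the eigenvalues are -4, 2, 4.
λ=2: eigenvector (0, 1, 1).
λ=4: eigenvector (1, 1, 0).
λ=-4: eigenvector (1, -2, -2).
P = [[0, 1, 1], [1, 1, -2], [1, 0, -2]], D = diag(2, 4, -4), P⁻¹ = [[2, -2, 3], [0, 1, -1], [1, -1, 1]].
A⁴ = P·diag(16, 256, 256)·P⁻¹ = [[256, 0, 0], [-480, 736, -720], [-480, 480, -464]].
The requested entry is -480.

-480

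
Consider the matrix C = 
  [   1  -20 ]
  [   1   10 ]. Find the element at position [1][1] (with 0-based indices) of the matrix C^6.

Characteristic polynomial: s^2 - 11s + 30 = (s - 6)(s - 5), so the eigenvalues are 5, 6.
s=5: eigenvector (5, -1).
s=6: eigenvector (4, -1).
P = [[5, 4], [-1, -1]], D = diag(5, 6), P⁻¹ = [[1, 4], [-1, -5]].
C⁶ = P·diag(15625, 46656)·P⁻¹ = [[-108499, -620620], [31031, 170780]].
The requested entry is 170780.

170780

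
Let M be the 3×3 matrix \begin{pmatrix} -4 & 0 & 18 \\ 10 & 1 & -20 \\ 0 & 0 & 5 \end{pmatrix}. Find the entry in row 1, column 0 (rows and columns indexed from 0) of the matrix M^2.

Characteristic polynomial: r^3 - 2r^2 - 19r + 20 = (r - 5)(r - 1)(r + 4), so the eigenvalues are -4, 1, 5.
r=-4: eigenvector (1, -2, 0).
r=1: eigenvector (0, 1, 0).
r=5: eigenvector (2, 0, 1).
P = [[1, 0, 2], [-2, 1, 0], [0, 0, 1]], D = diag(-4, 1, 5), P⁻¹ = [[1, 0, -2], [2, 1, -4], [0, 0, 1]].
M² = P·diag(16, 1, 25)·P⁻¹ = [[16, 0, 18], [-30, 1, 60], [0, 0, 25]].
The requested entry is -30.

-30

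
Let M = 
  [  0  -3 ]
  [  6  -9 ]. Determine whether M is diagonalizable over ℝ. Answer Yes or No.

Yes

Characteristic polynomial: p(t) = t^2 + 9t + 18 = (t + 3)(t + 6).
All 2 eigenvalues are distinct, so M is diagonalizable.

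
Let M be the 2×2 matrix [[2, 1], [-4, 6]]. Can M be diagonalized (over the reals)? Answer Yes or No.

Characteristic polynomial: p(s) = s^2 - 8s + 16 = (s - 4)^2.
s = 4 has algebraic multiplicity 2; rank(M − 4I) = 1, so geometric multiplicity = 1.
Geometric multiplicity < algebraic multiplicity, so M is not diagonalizable.

No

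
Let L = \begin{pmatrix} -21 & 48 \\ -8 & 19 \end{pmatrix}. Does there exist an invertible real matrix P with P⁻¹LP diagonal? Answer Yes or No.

Yes

Characteristic polynomial: p(s) = s^2 + 2s - 15 = (s - 3)(s + 5).
All 2 eigenvalues are distinct, so L is diagonalizable.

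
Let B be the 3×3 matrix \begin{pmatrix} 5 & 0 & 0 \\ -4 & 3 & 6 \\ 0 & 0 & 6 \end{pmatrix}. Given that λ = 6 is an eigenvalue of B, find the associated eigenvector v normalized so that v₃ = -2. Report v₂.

B − 6I = [[-1, 0, 0], [-4, -3, 6], [0, 0, 0]].
Solving (B − 6I)v = 0 gives the eigenspace spanned by (0, -4, -2).
With v₃ = -2, v = (0, -4, -2), so v₂ = -4.

-4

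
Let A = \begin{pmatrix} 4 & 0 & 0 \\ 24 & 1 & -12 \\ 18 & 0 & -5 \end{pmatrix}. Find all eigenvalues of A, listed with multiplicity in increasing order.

-5, 1, 4

Characteristic polynomial: p(λ) = λ^3 - 21λ + 20 = (λ - 4)(λ - 1)(λ + 5).
Roots (with multiplicity): -5, 1, 4.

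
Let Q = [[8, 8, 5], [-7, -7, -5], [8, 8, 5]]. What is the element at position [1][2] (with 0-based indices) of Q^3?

Characteristic polynomial: t^3 - 6t^2 + 5t = t(t - 5)(t - 1), so the eigenvalues are 0, 1, 5.
t=0: eigenvector (1, -1, 0).
t=1: eigenvector (-2, 3, -2).
t=5: eigenvector (1, -1, 1).
P = [[1, -2, 1], [-1, 3, -1], [0, -2, 1]], D = diag(0, 1, 5), P⁻¹ = [[1, 0, -1], [1, 1, 0], [2, 2, 1]].
Q³ = P·diag(0, 1, 125)·P⁻¹ = [[248, 248, 125], [-247, -247, -125], [248, 248, 125]].
The requested entry is -125.

-125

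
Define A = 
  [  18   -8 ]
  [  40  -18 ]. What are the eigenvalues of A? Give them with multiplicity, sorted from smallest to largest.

Characteristic polynomial: p(s) = s^2 - 4 = (s - 2)(s + 2).
Roots (with multiplicity): -2, 2.

-2, 2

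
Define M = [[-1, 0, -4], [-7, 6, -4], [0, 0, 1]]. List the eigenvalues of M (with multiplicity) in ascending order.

Characteristic polynomial: p(μ) = μ^3 - 6μ^2 - μ + 6 = (μ - 6)(μ - 1)(μ + 1).
Roots (with multiplicity): -1, 1, 6.

-1, 1, 6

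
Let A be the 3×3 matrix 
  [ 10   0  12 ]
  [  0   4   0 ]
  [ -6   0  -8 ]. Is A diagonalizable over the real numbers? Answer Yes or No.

Yes

Characteristic polynomial: p(r) = r^3 - 6r^2 + 32 = (r - 4)^2(r + 2).
r = 4 has algebraic multiplicity 2; rank(A − 4I) = 1, so geometric multiplicity = 2.
Every eigenvalue has geometric = algebraic multiplicity, so A is diagonalizable.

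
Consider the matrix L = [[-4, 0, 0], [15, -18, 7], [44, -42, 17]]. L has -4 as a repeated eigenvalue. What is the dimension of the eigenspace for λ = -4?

L + 4I = [[0, 0, 0], [15, -14, 7], [44, -42, 21]].
This matrix has rank 2, so its null space has dimension 3 − 2 = 1.

1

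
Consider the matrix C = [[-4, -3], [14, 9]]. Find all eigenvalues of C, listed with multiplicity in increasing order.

Characteristic polynomial: p(μ) = μ^2 - 5μ + 6 = (μ - 3)(μ - 2).
Roots (with multiplicity): 2, 3.

2, 3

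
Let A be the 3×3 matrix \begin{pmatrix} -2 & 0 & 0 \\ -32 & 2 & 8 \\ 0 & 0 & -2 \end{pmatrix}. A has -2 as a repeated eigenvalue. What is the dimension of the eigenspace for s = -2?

2

A + 2I = [[0, 0, 0], [-32, 4, 8], [0, 0, 0]].
This matrix has rank 1, so its null space has dimension 3 − 1 = 2.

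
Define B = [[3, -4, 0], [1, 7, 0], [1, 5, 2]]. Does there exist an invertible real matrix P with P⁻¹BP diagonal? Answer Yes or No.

Characteristic polynomial: p(μ) = μ^3 - 12μ^2 + 45μ - 50 = (μ - 5)^2(μ - 2).
μ = 5 has algebraic multiplicity 2; rank(B − 5I) = 2, so geometric multiplicity = 1.
Geometric multiplicity < algebraic multiplicity, so B is not diagonalizable.

No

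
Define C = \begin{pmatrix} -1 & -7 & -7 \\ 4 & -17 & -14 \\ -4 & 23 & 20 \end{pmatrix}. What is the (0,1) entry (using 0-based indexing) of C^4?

-1295

Characteristic polynomial: λ^3 - 2λ^2 - 21λ - 18 = (λ - 6)(λ + 1)(λ + 3), so the eigenvalues are -3, -1, 6.
λ=-1: eigenvector (1, 2, -2).
λ=-3: eigenvector (0, 1, -1).
λ=6: eigenvector (-1, -2, 3).
P = [[1, 0, -1], [2, 1, -2], [-2, -1, 3]], D = diag(-1, -3, 6), P⁻¹ = [[1, 1, 1], [-2, 1, 0], [0, 1, 1]].
C⁴ = P·diag(1, 81, 1296)·P⁻¹ = [[1, -1295, -1295], [-160, -2509, -2590], [160, 3805, 3886]].
The requested entry is -1295.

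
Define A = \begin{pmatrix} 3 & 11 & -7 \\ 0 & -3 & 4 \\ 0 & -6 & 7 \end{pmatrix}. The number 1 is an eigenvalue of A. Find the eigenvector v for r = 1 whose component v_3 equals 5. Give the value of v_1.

A − 1I = [[2, 11, -7], [0, -4, 4], [0, -6, 6]].
Solving (A − 1I)v = 0 gives the eigenspace spanned by (-10, 5, 5).
With v_3 = 5, v = (-10, 5, 5), so v_1 = -10.

-10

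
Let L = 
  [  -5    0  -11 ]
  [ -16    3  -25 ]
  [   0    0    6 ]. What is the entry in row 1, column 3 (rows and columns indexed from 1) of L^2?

-11

Characteristic polynomial: s^3 - 4s^2 - 27s + 90 = (s - 6)(s - 3)(s + 5), so the eigenvalues are -5, 3, 6.
s=-5: eigenvector (1, 2, 0).
s=3: eigenvector (0, 1, 0).
s=6: eigenvector (-1, -3, 1).
P = [[1, 0, -1], [2, 1, -3], [0, 0, 1]], D = diag(-5, 3, 6), P⁻¹ = [[1, 0, 1], [-2, 1, 1], [0, 0, 1]].
L² = P·diag(25, 9, 36)·P⁻¹ = [[25, 0, -11], [32, 9, -49], [0, 0, 36]].
The requested entry is -11.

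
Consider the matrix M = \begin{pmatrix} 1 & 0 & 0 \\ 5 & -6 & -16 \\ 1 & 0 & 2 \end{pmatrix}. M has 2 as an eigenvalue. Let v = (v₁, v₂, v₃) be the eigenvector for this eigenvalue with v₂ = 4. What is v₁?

M − 2I = [[-1, 0, 0], [5, -8, -16], [1, 0, 0]].
Solving (M − 2I)v = 0 gives the eigenspace spanned by (0, 4, -2).
With v₂ = 4, v = (0, 4, -2), so v₁ = 0.

0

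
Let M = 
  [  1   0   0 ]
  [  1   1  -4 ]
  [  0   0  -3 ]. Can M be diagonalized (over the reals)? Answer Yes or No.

No

Characteristic polynomial: p(r) = r^3 + r^2 - 5r + 3 = (r - 1)^2(r + 3).
r = 1 has algebraic multiplicity 2; rank(M − 1I) = 2, so geometric multiplicity = 1.
Geometric multiplicity < algebraic multiplicity, so M is not diagonalizable.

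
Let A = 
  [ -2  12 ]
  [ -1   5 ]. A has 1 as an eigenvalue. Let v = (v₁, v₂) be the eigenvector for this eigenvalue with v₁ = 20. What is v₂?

A − 1I = [[-3, 12], [-1, 4]].
Solving (A − 1I)v = 0 gives the eigenspace spanned by (20, 5).
With v₁ = 20, v = (20, 5), so v₂ = 5.

5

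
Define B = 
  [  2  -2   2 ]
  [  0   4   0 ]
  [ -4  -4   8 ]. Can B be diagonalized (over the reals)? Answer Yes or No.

Yes

Characteristic polynomial: p(r) = r^3 - 14r^2 + 64r - 96 = (r - 6)(r - 4)^2.
r = 4 has algebraic multiplicity 2; rank(B − 4I) = 1, so geometric multiplicity = 2.
Every eigenvalue has geometric = algebraic multiplicity, so B is diagonalizable.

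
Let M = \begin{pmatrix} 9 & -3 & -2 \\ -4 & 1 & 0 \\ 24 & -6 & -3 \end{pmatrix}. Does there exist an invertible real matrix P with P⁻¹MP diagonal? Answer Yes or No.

Characteristic polynomial: p(t) = t^3 - 7t^2 + 15t - 9 = (t - 3)^2(t - 1).
t = 3 has algebraic multiplicity 2; rank(M − 3I) = 2, so geometric multiplicity = 1.
Geometric multiplicity < algebraic multiplicity, so M is not diagonalizable.

No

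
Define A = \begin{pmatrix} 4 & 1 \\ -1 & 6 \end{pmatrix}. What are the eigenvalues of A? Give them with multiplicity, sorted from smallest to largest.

5, 5

Characteristic polynomial: p(λ) = λ^2 - 10λ + 25 = (λ - 5)^2.
Roots (with multiplicity): 5, 5.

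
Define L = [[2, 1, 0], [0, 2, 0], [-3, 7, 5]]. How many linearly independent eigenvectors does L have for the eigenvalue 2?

1

L − 2I = [[0, 1, 0], [0, 0, 0], [-3, 7, 3]].
This matrix has rank 2, so its null space has dimension 3 − 2 = 1.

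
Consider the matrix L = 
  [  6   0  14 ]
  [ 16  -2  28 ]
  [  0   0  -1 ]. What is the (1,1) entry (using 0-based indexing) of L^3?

-8

Characteristic polynomial: r^3 - 3r^2 - 16r - 12 = (r - 6)(r + 1)(r + 2), so the eigenvalues are -2, -1, 6.
r=6: eigenvector (1, 2, 0).
r=-2: eigenvector (0, 1, 0).
r=-1: eigenvector (-2, -4, 1).
P = [[1, 0, -2], [2, 1, -4], [0, 0, 1]], D = diag(6, -2, -1), P⁻¹ = [[1, 0, 2], [-2, 1, 0], [0, 0, 1]].
L³ = P·diag(216, -8, -1)·P⁻¹ = [[216, 0, 434], [448, -8, 868], [0, 0, -1]].
The requested entry is -8.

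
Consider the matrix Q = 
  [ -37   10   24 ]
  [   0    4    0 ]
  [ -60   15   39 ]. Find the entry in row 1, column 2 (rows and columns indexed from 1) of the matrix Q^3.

130

Characteristic polynomial: t^3 - 6t^2 + 5t + 12 = (t - 4)(t - 3)(t + 1), so the eigenvalues are -1, 3, 4.
t=-1: eigenvector (-2, 0, -3).
t=4: eigenvector (2, 1, 3).
t=3: eigenvector (3, 0, 5).
P = [[-2, 2, 3], [0, 1, 0], [-3, 3, 5]], D = diag(-1, 4, 3), P⁻¹ = [[-5, 1, 3], [0, 1, 0], [-3, 0, 2]].
Q³ = P·diag(-1, 64, 27)·P⁻¹ = [[-253, 130, 168], [0, 64, 0], [-420, 195, 279]].
The requested entry is 130.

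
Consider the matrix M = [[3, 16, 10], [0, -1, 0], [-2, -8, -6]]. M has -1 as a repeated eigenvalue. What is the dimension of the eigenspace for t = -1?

2

M + 1I = [[4, 16, 10], [0, 0, 0], [-2, -8, -5]].
This matrix has rank 1, so its null space has dimension 3 − 1 = 2.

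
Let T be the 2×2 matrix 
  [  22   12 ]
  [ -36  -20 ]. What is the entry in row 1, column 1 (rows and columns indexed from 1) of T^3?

280

Characteristic polynomial: μ^2 - 2μ - 8 = (μ - 4)(μ + 2), so the eigenvalues are -2, 4.
μ=-2: eigenvector (1, -2).
μ=4: eigenvector (2, -3).
P = [[1, 2], [-2, -3]], D = diag(-2, 4), P⁻¹ = [[-3, -2], [2, 1]].
T³ = P·diag(-8, 64)·P⁻¹ = [[280, 144], [-432, -224]].
The requested entry is 280.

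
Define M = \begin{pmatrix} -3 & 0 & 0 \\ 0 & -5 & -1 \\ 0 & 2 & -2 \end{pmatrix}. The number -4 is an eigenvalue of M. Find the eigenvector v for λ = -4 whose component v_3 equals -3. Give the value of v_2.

3

M + 4I = [[1, 0, 0], [0, -1, -1], [0, 2, 2]].
Solving (M + 4I)v = 0 gives the eigenspace spanned by (0, 3, -3).
With v_3 = -3, v = (0, 3, -3), so v_2 = 3.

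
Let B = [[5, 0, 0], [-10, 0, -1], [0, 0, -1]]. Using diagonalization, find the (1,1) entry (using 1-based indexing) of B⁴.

625

Characteristic polynomial: r^3 - 4r^2 - 5r = r(r - 5)(r + 1), so the eigenvalues are -1, 0, 5.
r=-1: eigenvector (0, 1, 1).
r=5: eigenvector (1, -2, 0).
r=0: eigenvector (0, -1, 0).
P = [[0, 1, 0], [1, -2, -1], [1, 0, 0]], D = diag(-1, 5, 0), P⁻¹ = [[0, 0, 1], [1, 0, 0], [-2, -1, 1]].
B⁴ = P·diag(1, 625, 0)·P⁻¹ = [[625, 0, 0], [-1250, 0, 1], [0, 0, 1]].
The requested entry is 625.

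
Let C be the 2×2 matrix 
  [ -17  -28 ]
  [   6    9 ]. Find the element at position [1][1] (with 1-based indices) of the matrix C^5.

Characteristic polynomial: s^2 + 8s + 15 = (s + 3)(s + 5), so the eigenvalues are -5, -3.
s=-3: eigenvector (-2, 1).
s=-5: eigenvector (7, -3).
P = [[-2, 7], [1, -3]], D = diag(-3, -5), P⁻¹ = [[3, 7], [1, 2]].
C⁵ = P·diag(-243, -3125)·P⁻¹ = [[-20417, -40348], [8646, 17049]].
The requested entry is -20417.

-20417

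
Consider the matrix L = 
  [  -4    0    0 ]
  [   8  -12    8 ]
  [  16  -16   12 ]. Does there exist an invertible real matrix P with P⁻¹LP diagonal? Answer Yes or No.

Yes

Characteristic polynomial: p(r) = r^3 + 4r^2 - 16r - 64 = (r - 4)(r + 4)^2.
r = -4 has algebraic multiplicity 2; rank(L + 4I) = 1, so geometric multiplicity = 2.
Every eigenvalue has geometric = algebraic multiplicity, so L is diagonalizable.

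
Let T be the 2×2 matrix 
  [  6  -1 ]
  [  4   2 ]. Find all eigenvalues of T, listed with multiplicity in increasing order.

Characteristic polynomial: p(λ) = λ^2 - 8λ + 16 = (λ - 4)^2.
Roots (with multiplicity): 4, 4.

4, 4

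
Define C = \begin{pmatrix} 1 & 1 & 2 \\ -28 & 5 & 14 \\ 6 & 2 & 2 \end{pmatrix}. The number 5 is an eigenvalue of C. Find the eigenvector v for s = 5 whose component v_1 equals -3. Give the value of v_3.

C − 5I = [[-4, 1, 2], [-28, 0, 14], [6, 2, -3]].
Solving (C − 5I)v = 0 gives the eigenspace spanned by (-3, 0, -6).
With v_1 = -3, v = (-3, 0, -6), so v_3 = -6.

-6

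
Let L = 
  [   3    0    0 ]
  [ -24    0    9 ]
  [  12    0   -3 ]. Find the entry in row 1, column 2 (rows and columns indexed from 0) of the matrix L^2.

Characteristic polynomial: r^3 - 9r = r(r - 3)(r + 3), so the eigenvalues are -3, 0, 3.
r=3: eigenvector (1, -2, 2).
r=-3: eigenvector (0, -3, 1).
r=0: eigenvector (0, 1, 0).
P = [[1, 0, 0], [-2, -3, 1], [2, 1, 0]], D = diag(3, -3, 0), P⁻¹ = [[1, 0, 0], [-2, 0, 1], [-4, 1, 3]].
L² = P·diag(9, 9, 0)·P⁻¹ = [[9, 0, 0], [36, 0, -27], [0, 0, 9]].
The requested entry is -27.

-27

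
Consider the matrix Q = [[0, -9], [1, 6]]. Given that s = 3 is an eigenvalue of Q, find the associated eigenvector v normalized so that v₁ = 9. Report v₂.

-3

Q − 3I = [[-3, -9], [1, 3]].
Solving (Q − 3I)v = 0 gives the eigenspace spanned by (9, -3).
With v₁ = 9, v = (9, -3), so v₂ = -3.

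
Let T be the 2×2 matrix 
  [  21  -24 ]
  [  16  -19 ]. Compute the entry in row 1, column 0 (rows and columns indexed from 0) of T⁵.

6736

Characteristic polynomial: μ^2 - 2μ - 15 = (μ - 5)(μ + 3), so the eigenvalues are -3, 5.
μ=5: eigenvector (3, 2).
μ=-3: eigenvector (1, 1).
P = [[3, 1], [2, 1]], D = diag(5, -3), P⁻¹ = [[1, -1], [-2, 3]].
T⁵ = P·diag(3125, -243)·P⁻¹ = [[9861, -10104], [6736, -6979]].
The requested entry is 6736.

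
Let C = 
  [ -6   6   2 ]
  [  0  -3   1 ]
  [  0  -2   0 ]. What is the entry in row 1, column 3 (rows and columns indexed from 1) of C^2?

Characteristic polynomial: λ^3 + 9λ^2 + 20λ + 12 = (λ + 1)(λ + 2)(λ + 6), so the eigenvalues are -6, -2, -1.
λ=-1: eigenvector (2, 1, 2).
λ=-2: eigenvector (2, 1, 1).
λ=-6: eigenvector (1, 0, 0).
P = [[2, 2, 1], [1, 1, 0], [2, 1, 0]], D = diag(-1, -2, -6), P⁻¹ = [[0, -1, 1], [0, 2, -1], [1, -2, 0]].
C² = P·diag(1, 4, 36)·P⁻¹ = [[36, -58, -6], [0, 7, -3], [0, 6, -2]].
The requested entry is -6.

-6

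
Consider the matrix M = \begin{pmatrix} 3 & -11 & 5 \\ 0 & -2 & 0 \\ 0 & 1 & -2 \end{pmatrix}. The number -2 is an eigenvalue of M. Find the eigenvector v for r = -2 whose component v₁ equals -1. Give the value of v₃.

M + 2I = [[5, -11, 5], [0, 0, 0], [0, 1, 0]].
Solving (M + 2I)v = 0 gives the eigenspace spanned by (-1, 0, 1).
With v₁ = -1, v = (-1, 0, 1), so v₃ = 1.

1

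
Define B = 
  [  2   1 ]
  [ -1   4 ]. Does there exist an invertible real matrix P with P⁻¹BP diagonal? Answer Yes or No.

Characteristic polynomial: p(s) = s^2 - 6s + 9 = (s - 3)^2.
s = 3 has algebraic multiplicity 2; rank(B − 3I) = 1, so geometric multiplicity = 1.
Geometric multiplicity < algebraic multiplicity, so B is not diagonalizable.

No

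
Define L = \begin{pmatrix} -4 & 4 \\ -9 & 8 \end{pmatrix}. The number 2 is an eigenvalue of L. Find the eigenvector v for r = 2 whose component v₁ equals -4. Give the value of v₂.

-6

L − 2I = [[-6, 4], [-9, 6]].
Solving (L − 2I)v = 0 gives the eigenspace spanned by (-4, -6).
With v₁ = -4, v = (-4, -6), so v₂ = -6.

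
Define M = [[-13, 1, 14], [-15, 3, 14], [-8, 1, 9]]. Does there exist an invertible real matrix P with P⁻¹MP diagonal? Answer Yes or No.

No

Characteristic polynomial: p(r) = r^3 + r^2 - 16r + 20 = (r - 2)^2(r + 5).
r = 2 has algebraic multiplicity 2; rank(M − 2I) = 2, so geometric multiplicity = 1.
Geometric multiplicity < algebraic multiplicity, so M is not diagonalizable.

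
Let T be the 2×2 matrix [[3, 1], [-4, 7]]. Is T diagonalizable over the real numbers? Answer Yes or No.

No

Characteristic polynomial: p(s) = s^2 - 10s + 25 = (s - 5)^2.
s = 5 has algebraic multiplicity 2; rank(T − 5I) = 1, so geometric multiplicity = 1.
Geometric multiplicity < algebraic multiplicity, so T is not diagonalizable.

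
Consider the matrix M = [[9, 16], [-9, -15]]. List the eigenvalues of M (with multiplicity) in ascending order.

-3, -3

Characteristic polynomial: p(t) = t^2 + 6t + 9 = (t + 3)^2.
Roots (with multiplicity): -3, -3.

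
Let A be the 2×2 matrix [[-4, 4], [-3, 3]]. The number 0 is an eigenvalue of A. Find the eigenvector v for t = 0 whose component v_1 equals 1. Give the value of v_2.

A = [[-4, 4], [-3, 3]].
Solving (A)v = 0 gives the eigenspace spanned by (1, 1).
With v_1 = 1, v = (1, 1), so v_2 = 1.

1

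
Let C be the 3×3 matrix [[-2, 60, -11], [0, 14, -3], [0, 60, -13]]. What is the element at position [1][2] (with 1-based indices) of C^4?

Characteristic polynomial: μ^3 + μ^2 - 4μ - 4 = (μ - 2)(μ + 1)(μ + 2), so the eigenvalues are -2, -1, 2.
μ=-2: eigenvector (1, 0, 0).
μ=2: eigenvector (4, 1, 4).
μ=-1: eigenvector (5, 1, 5).
P = [[1, 4, 5], [0, 1, 1], [0, 4, 5]], D = diag(-2, 2, -1), P⁻¹ = [[1, 0, -1], [0, 5, -1], [0, -4, 1]].
C⁴ = P·diag(16, 16, 1)·P⁻¹ = [[16, 300, -75], [0, 76, -15], [0, 300, -59]].
The requested entry is 300.

300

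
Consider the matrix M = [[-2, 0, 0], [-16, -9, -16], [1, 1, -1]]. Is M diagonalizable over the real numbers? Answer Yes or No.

Characteristic polynomial: p(t) = t^3 + 12t^2 + 45t + 50 = (t + 2)(t + 5)^2.
t = -5 has algebraic multiplicity 2; rank(M + 5I) = 2, so geometric multiplicity = 1.
Geometric multiplicity < algebraic multiplicity, so M is not diagonalizable.

No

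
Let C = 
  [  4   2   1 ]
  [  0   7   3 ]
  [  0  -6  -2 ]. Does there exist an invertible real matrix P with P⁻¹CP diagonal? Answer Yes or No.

Characteristic polynomial: p(λ) = λ^3 - 9λ^2 + 24λ - 16 = (λ - 4)^2(λ - 1).
λ = 4 has algebraic multiplicity 2; rank(C − 4I) = 2, so geometric multiplicity = 1.
Geometric multiplicity < algebraic multiplicity, so C is not diagonalizable.

No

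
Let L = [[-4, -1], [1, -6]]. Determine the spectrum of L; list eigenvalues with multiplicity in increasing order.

Characteristic polynomial: p(s) = s^2 + 10s + 25 = (s + 5)^2.
Roots (with multiplicity): -5, -5.

-5, -5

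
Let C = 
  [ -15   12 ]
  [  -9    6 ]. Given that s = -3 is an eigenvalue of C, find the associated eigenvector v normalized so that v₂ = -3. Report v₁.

C + 3I = [[-12, 12], [-9, 9]].
Solving (C + 3I)v = 0 gives the eigenspace spanned by (-3, -3).
With v₂ = -3, v = (-3, -3), so v₁ = -3.

-3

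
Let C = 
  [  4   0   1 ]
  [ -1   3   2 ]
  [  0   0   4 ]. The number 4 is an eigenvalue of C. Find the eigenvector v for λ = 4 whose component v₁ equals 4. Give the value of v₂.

-4

C − 4I = [[0, 0, 1], [-1, -1, 2], [0, 0, 0]].
Solving (C − 4I)v = 0 gives the eigenspace spanned by (4, -4, 0).
With v₁ = 4, v = (4, -4, 0), so v₂ = -4.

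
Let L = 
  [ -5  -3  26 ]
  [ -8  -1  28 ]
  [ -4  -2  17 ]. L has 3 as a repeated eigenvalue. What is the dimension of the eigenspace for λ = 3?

L − 3I = [[-8, -3, 26], [-8, -4, 28], [-4, -2, 14]].
This matrix has rank 2, so its null space has dimension 3 − 2 = 1.

1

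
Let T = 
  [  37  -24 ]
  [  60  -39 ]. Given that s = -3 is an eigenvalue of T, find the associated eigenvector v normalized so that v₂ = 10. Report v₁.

T + 3I = [[40, -24], [60, -36]].
Solving (T + 3I)v = 0 gives the eigenspace spanned by (6, 10).
With v₂ = 10, v = (6, 10), so v₁ = 6.

6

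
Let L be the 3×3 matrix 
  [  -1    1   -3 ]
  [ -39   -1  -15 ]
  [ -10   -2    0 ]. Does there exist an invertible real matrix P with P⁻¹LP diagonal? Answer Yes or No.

Characteristic polynomial: p(λ) = λ^3 + 2λ^2 - 20λ + 24 = (λ - 2)^2(λ + 6).
λ = 2 has algebraic multiplicity 2; rank(L − 2I) = 2, so geometric multiplicity = 1.
Geometric multiplicity < algebraic multiplicity, so L is not diagonalizable.

No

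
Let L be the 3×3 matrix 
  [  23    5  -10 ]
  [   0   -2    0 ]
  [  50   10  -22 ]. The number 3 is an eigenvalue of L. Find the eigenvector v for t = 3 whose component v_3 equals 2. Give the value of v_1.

L − 3I = [[20, 5, -10], [0, -5, 0], [50, 10, -25]].
Solving (L − 3I)v = 0 gives the eigenspace spanned by (1, 0, 2).
With v_3 = 2, v = (1, 0, 2), so v_1 = 1.

1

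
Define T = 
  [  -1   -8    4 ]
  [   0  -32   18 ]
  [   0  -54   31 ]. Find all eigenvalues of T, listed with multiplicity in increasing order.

Characteristic polynomial: p(λ) = λ^3 + 2λ^2 - 19λ - 20 = (λ - 4)(λ + 1)(λ + 5).
Roots (with multiplicity): -5, -1, 4.

-5, -1, 4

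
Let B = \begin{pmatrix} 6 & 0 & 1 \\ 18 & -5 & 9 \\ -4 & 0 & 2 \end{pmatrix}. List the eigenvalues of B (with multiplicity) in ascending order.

Characteristic polynomial: p(s) = s^3 - 3s^2 - 24s + 80 = (s - 4)^2(s + 5).
Roots (with multiplicity): -5, 4, 4.

-5, 4, 4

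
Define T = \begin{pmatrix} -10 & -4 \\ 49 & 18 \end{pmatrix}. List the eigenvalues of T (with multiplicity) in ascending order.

4, 4

Characteristic polynomial: p(r) = r^2 - 8r + 16 = (r - 4)^2.
Roots (with multiplicity): 4, 4.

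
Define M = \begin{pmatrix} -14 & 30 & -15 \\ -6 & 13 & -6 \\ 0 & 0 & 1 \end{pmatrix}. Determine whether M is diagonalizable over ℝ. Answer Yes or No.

Characteristic polynomial: p(λ) = λ^3 - 3λ + 2 = (λ - 1)^2(λ + 2).
λ = 1 has algebraic multiplicity 2; rank(M − 1I) = 1, so geometric multiplicity = 2.
Every eigenvalue has geometric = algebraic multiplicity, so M is diagonalizable.

Yes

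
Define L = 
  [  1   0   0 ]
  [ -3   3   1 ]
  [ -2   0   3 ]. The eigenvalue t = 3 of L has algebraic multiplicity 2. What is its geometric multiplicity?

L − 3I = [[-2, 0, 0], [-3, 0, 1], [-2, 0, 0]].
This matrix has rank 2, so its null space has dimension 3 − 2 = 1.

1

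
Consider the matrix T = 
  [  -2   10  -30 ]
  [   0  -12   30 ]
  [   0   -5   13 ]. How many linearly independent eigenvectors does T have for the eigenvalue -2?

2

T + 2I = [[0, 10, -30], [0, -10, 30], [0, -5, 15]].
This matrix has rank 1, so its null space has dimension 3 − 1 = 2.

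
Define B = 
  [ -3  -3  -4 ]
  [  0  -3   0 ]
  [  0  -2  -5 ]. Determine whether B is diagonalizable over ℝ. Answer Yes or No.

Characteristic polynomial: p(s) = s^3 + 11s^2 + 39s + 45 = (s + 3)^2(s + 5).
s = -3 has algebraic multiplicity 2; rank(B + 3I) = 2, so geometric multiplicity = 1.
Geometric multiplicity < algebraic multiplicity, so B is not diagonalizable.

No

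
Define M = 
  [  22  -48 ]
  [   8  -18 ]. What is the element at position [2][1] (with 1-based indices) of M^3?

Characteristic polynomial: μ^2 - 4μ - 12 = (μ - 6)(μ + 2), so the eigenvalues are -2, 6.
μ=6: eigenvector (3, 1).
μ=-2: eigenvector (2, 1).
P = [[3, 2], [1, 1]], D = diag(6, -2), P⁻¹ = [[1, -2], [-1, 3]].
M³ = P·diag(216, -8)·P⁻¹ = [[664, -1344], [224, -456]].
The requested entry is 224.

224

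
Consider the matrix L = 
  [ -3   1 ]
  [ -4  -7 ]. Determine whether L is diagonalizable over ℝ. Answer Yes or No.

No

Characteristic polynomial: p(λ) = λ^2 + 10λ + 25 = (λ + 5)^2.
λ = -5 has algebraic multiplicity 2; rank(L + 5I) = 1, so geometric multiplicity = 1.
Geometric multiplicity < algebraic multiplicity, so L is not diagonalizable.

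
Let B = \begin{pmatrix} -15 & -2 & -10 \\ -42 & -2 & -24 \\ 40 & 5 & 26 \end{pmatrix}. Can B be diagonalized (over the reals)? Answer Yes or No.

No

Characteristic polynomial: p(s) = s^3 - 9s^2 + 24s - 16 = (s - 4)^2(s - 1).
s = 4 has algebraic multiplicity 2; rank(B − 4I) = 2, so geometric multiplicity = 1.
Geometric multiplicity < algebraic multiplicity, so B is not diagonalizable.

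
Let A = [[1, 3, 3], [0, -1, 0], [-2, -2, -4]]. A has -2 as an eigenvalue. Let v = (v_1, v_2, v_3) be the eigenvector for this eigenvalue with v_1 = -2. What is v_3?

2

A + 2I = [[3, 3, 3], [0, 1, 0], [-2, -2, -2]].
Solving (A + 2I)v = 0 gives the eigenspace spanned by (-2, 0, 2).
With v_1 = -2, v = (-2, 0, 2), so v_3 = 2.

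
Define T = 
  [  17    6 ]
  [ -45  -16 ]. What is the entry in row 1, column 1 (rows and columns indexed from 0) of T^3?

-46

Characteristic polynomial: s^2 - s - 2 = (s - 2)(s + 1), so the eigenvalues are -1, 2.
s=2: eigenvector (2, -5).
s=-1: eigenvector (-1, 3).
P = [[2, -1], [-5, 3]], D = diag(2, -1), P⁻¹ = [[3, 1], [5, 2]].
T³ = P·diag(8, -1)·P⁻¹ = [[53, 18], [-135, -46]].
The requested entry is -46.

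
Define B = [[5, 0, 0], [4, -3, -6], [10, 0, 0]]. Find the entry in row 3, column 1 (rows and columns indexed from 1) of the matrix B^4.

1250

Characteristic polynomial: λ^3 - 2λ^2 - 15λ = λ(λ - 5)(λ + 3), so the eigenvalues are -3, 0, 5.
λ=5: eigenvector (1, -1, 2).
λ=-3: eigenvector (0, 1, 0).
λ=0: eigenvector (0, -2, 1).
P = [[1, 0, 0], [-1, 1, -2], [2, 0, 1]], D = diag(5, -3, 0), P⁻¹ = [[1, 0, 0], [-3, 1, 2], [-2, 0, 1]].
B⁴ = P·diag(625, 81, 0)·P⁻¹ = [[625, 0, 0], [-868, 81, 162], [1250, 0, 0]].
The requested entry is 1250.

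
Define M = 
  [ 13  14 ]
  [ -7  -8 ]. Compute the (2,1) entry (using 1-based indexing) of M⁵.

-7777

Characteristic polynomial: s^2 - 5s - 6 = (s - 6)(s + 1), so the eigenvalues are -1, 6.
s=6: eigenvector (2, -1).
s=-1: eigenvector (-1, 1).
P = [[2, -1], [-1, 1]], D = diag(6, -1), P⁻¹ = [[1, 1], [1, 2]].
M⁵ = P·diag(7776, -1)·P⁻¹ = [[15553, 15554], [-7777, -7778]].
The requested entry is -7777.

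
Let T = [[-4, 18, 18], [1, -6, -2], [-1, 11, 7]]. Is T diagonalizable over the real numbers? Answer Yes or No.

Characteristic polynomial: p(s) = s^3 + 3s^2 - 24s - 80 = (s - 5)(s + 4)^2.
s = -4 has algebraic multiplicity 2; rank(T + 4I) = 2, so geometric multiplicity = 1.
Geometric multiplicity < algebraic multiplicity, so T is not diagonalizable.

No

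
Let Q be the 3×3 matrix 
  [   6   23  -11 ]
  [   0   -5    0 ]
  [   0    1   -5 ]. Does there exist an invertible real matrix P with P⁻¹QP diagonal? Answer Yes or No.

Characteristic polynomial: p(μ) = μ^3 + 4μ^2 - 35μ - 150 = (μ - 6)(μ + 5)^2.
μ = -5 has algebraic multiplicity 2; rank(Q + 5I) = 2, so geometric multiplicity = 1.
Geometric multiplicity < algebraic multiplicity, so Q is not diagonalizable.

No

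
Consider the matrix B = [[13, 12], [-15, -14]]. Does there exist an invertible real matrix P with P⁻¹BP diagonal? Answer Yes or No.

Yes

Characteristic polynomial: p(s) = s^2 + s - 2 = (s - 1)(s + 2).
All 2 eigenvalues are distinct, so B is diagonalizable.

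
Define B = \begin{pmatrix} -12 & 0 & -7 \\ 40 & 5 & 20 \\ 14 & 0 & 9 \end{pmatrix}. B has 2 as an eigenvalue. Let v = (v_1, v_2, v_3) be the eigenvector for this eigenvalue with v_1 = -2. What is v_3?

4

B − 2I = [[-14, 0, -7], [40, 3, 20], [14, 0, 7]].
Solving (B − 2I)v = 0 gives the eigenspace spanned by (-2, 0, 4).
With v_1 = -2, v = (-2, 0, 4), so v_3 = 4.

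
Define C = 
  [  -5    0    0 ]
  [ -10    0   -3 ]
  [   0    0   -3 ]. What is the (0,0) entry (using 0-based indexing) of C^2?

25

Characteristic polynomial: r^3 + 8r^2 + 15r = r(r + 3)(r + 5), so the eigenvalues are -5, -3, 0.
r=-5: eigenvector (1, 2, 0).
r=-3: eigenvector (0, 1, 1).
r=0: eigenvector (0, -1, 0).
P = [[1, 0, 0], [2, 1, -1], [0, 1, 0]], D = diag(-5, -3, 0), P⁻¹ = [[1, 0, 0], [0, 0, 1], [2, -1, 1]].
C² = P·diag(25, 9, 0)·P⁻¹ = [[25, 0, 0], [50, 0, 9], [0, 0, 9]].
The requested entry is 25.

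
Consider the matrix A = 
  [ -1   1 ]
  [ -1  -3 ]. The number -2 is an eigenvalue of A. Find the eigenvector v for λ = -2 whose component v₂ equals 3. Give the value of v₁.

-3

A + 2I = [[1, 1], [-1, -1]].
Solving (A + 2I)v = 0 gives the eigenspace spanned by (-3, 3).
With v₂ = 3, v = (-3, 3), so v₁ = -3.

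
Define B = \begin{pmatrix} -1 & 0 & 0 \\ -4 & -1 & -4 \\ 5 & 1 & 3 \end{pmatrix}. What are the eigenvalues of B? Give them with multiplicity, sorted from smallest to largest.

-1, 1, 1

Characteristic polynomial: p(r) = r^3 - r^2 - r + 1 = (r - 1)^2(r + 1).
Roots (with multiplicity): -1, 1, 1.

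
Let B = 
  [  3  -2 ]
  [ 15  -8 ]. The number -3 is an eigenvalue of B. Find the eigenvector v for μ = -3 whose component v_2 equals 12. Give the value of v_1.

B + 3I = [[6, -2], [15, -5]].
Solving (B + 3I)v = 0 gives the eigenspace spanned by (4, 12).
With v_2 = 12, v = (4, 12), so v_1 = 4.

4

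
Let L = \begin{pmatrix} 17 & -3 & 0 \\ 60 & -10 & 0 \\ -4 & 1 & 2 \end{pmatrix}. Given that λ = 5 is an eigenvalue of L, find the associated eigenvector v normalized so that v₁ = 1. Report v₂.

L − 5I = [[12, -3, 0], [60, -15, 0], [-4, 1, -3]].
Solving (L − 5I)v = 0 gives the eigenspace spanned by (1, 4, 0).
With v₁ = 1, v = (1, 4, 0), so v₂ = 4.

4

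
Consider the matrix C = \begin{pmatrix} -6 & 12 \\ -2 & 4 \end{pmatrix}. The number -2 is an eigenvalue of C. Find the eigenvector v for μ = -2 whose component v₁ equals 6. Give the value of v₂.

2

C + 2I = [[-4, 12], [-2, 6]].
Solving (C + 2I)v = 0 gives the eigenspace spanned by (6, 2).
With v₁ = 6, v = (6, 2), so v₂ = 2.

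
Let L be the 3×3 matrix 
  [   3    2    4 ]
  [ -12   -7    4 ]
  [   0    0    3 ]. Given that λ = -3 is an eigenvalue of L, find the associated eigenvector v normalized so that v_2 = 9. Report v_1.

-3

L + 3I = [[6, 2, 4], [-12, -4, 4], [0, 0, 6]].
Solving (L + 3I)v = 0 gives the eigenspace spanned by (-3, 9, 0).
With v_2 = 9, v = (-3, 9, 0), so v_1 = -3.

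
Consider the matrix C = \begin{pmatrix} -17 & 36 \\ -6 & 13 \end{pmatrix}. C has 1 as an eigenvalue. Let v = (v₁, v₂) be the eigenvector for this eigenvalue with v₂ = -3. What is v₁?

C − 1I = [[-18, 36], [-6, 12]].
Solving (C − 1I)v = 0 gives the eigenspace spanned by (-6, -3).
With v₂ = -3, v = (-6, -3), so v₁ = -6.

-6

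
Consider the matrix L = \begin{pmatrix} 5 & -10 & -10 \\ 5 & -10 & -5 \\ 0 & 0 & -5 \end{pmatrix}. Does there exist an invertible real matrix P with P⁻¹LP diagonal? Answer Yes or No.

Yes

Characteristic polynomial: p(r) = r^3 + 10r^2 + 25r = r(r + 5)^2.
r = -5 has algebraic multiplicity 2; rank(L + 5I) = 1, so geometric multiplicity = 2.
Every eigenvalue has geometric = algebraic multiplicity, so L is diagonalizable.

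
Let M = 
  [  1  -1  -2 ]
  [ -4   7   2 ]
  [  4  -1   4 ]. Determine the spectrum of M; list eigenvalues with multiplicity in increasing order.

Characteristic polynomial: p(r) = r^3 - 12r^2 + 45r - 54 = (r - 6)(r - 3)^2.
Roots (with multiplicity): 3, 3, 6.

3, 3, 6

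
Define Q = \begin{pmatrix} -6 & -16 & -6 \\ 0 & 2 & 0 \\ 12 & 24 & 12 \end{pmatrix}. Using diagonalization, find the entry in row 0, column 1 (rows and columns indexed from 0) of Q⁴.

-2624

Characteristic polynomial: s^3 - 8s^2 + 12s = s(s - 6)(s - 2), so the eigenvalues are 0, 2, 6.
s=6: eigenvector (-1, 0, 2).
s=0: eigenvector (-1, 0, 1).
s=2: eigenvector (-2, 1, 0).
P = [[-1, -1, -2], [0, 0, 1], [2, 1, 0]], D = diag(6, 0, 2), P⁻¹ = [[1, 2, 1], [-2, -4, -1], [0, 1, 0]].
Q⁴ = P·diag(1296, 0, 16)·P⁻¹ = [[-1296, -2624, -1296], [0, 16, 0], [2592, 5184, 2592]].
The requested entry is -2624.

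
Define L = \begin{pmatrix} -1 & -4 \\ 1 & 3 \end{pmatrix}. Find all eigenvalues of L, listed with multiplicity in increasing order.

Characteristic polynomial: p(t) = t^2 - 2t + 1 = (t - 1)^2.
Roots (with multiplicity): 1, 1.

1, 1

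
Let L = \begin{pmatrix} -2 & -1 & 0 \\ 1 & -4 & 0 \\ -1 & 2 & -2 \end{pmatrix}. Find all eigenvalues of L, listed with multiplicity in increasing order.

Characteristic polynomial: p(μ) = μ^3 + 8μ^2 + 21μ + 18 = (μ + 2)(μ + 3)^2.
Roots (with multiplicity): -3, -3, -2.

-3, -3, -2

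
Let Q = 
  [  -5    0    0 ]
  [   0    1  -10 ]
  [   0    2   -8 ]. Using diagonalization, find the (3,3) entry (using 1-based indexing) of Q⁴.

956

Characteristic polynomial: s^3 + 12s^2 + 47s + 60 = (s + 3)(s + 4)(s + 5), so the eigenvalues are -5, -4, -3.
s=-5: eigenvector (1, 0, 0).
s=-3: eigenvector (0, 5, 2).
s=-4: eigenvector (0, 2, 1).
P = [[1, 0, 0], [0, 5, 2], [0, 2, 1]], D = diag(-5, -3, -4), P⁻¹ = [[1, 0, 0], [0, 1, -2], [0, -2, 5]].
Q⁴ = P·diag(625, 81, 256)·P⁻¹ = [[625, 0, 0], [0, -619, 1750], [0, -350, 956]].
The requested entry is 956.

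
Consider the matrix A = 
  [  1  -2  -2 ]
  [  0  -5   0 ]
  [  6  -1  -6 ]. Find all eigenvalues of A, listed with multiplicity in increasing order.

-5, -3, -2

Characteristic polynomial: p(μ) = μ^3 + 10μ^2 + 31μ + 30 = (μ + 2)(μ + 3)(μ + 5).
Roots (with multiplicity): -5, -3, -2.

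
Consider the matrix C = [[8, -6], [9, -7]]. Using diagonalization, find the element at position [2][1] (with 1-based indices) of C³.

Characteristic polynomial: λ^2 - λ - 2 = (λ - 2)(λ + 1), so the eigenvalues are -1, 2.
λ=-1: eigenvector (2, 3).
λ=2: eigenvector (1, 1).
P = [[2, 1], [3, 1]], D = diag(-1, 2), P⁻¹ = [[-1, 1], [3, -2]].
C³ = P·diag(-1, 8)·P⁻¹ = [[26, -18], [27, -19]].
The requested entry is 27.

27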